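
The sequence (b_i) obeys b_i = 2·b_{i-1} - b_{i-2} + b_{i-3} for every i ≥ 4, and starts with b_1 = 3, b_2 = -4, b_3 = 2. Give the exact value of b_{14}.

b_4 = 11;  b_5 = 16;  b_6 = 23;  …;  b_{11} = 403;  b_{12} = 708;  b_{13} = 1243;  b_{14} = 2181.

2181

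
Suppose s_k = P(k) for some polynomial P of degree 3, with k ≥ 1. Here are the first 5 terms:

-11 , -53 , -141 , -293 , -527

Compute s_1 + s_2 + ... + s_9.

1st diffs: -42, -88, -152, -234.
2nd diffs: -46, -64, -82.
3rd diffs: -18, -18 (constant).
So s_k = -3k^3 - 5k^2 - 6k + 3.
Continuing: -861, -1313, -1901, -2643.
Summing k = 1..9 (9 terms) gives -7743.

-7743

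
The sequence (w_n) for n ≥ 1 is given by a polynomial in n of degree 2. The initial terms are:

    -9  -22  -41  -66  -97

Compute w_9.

1st diffs: -13, -19, -25, -31.
2nd diffs: -6, -6, -6 (constant).
Newton forward-difference form: w_n = -9 + (-13)·C(n-1,1) + (-6)·C(n-1,2).
At n = 9: n-1 = 8, so w_9 = -9 - 104 - 168 = -281.

-281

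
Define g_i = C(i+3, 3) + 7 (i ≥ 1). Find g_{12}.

C(15, 3) = 455, so g_{12} = 462.

462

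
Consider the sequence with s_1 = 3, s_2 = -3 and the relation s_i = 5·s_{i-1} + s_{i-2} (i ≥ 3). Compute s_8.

s_3 = -12;  s_4 = -63;  s_5 = -327;  s_6 = -1698;  s_7 = -8817;  s_8 = -45783.

-45783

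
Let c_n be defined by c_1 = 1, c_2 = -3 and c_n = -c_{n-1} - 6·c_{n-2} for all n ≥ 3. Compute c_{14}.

54597

Compute successive terms:
c_3 = -3  c_4 = 21  c_5 = -3  …  c_{11} = 10797  c_{12} = 2037  c_{13} = -66819  c_{14} = 54597.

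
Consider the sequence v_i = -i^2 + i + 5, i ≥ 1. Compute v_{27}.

-697

v_{27} = -1·27^2 + 1·27 + 5 = -697.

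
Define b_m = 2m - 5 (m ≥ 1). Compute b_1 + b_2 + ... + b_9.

Over m = 1..9: Σm = 45.
Total = (2)·45 + (-5)·9 = 45.

45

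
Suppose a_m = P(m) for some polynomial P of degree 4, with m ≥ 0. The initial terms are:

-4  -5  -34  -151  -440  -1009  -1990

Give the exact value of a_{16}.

-80660

1st diffs: -1, -29, -117, -289, -569, -981.
2nd diffs: -28, -88, -172, -280, -412.
3rd diffs: -60, -84, -108, -132.
4th diffs: -24, -24, -24 (constant).
So a_m = -m^4 - 4m^3 + 5m^2 - m - 4.
Evaluating at m = 16 gives a_{16} = -80660.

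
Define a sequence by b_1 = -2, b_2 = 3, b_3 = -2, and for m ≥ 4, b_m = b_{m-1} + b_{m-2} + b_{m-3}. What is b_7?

Step forward from the initial values:
b_4 = -1  b_5 = 0  b_6 = -3  b_7 = -4.

-4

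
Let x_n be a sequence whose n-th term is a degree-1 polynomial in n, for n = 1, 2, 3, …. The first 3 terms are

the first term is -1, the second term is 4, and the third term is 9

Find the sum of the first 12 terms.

318

1st diffs: 5, 5 (constant).
So x_n = 5n - 6.
Continuing: …, 14, 19, 24, 29, …, x_{12} = 54.
Summing n = 1..12 (12 terms) gives 318.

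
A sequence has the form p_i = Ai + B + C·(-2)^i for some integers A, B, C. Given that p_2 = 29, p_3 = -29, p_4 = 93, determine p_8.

Plug in i = 2, 3, 4: 2A + B + 4C = 29; 3A + B - 8C = -29; 4A + B + 16C = 93.
Subtracting the first from the second: A - 12C = -58.
Subtracting the second from the third: A + 24C = 122.
Solving: C = 5, A = 2, then B = 5.
Hence p_8 = 2·8 + 5 + 5·256 = 1301.

1301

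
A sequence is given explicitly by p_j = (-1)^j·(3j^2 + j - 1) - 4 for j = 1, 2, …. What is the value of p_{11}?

(-1)^11 = -1; 3j^2 + j - 1 at j=11 is 373; so p_{11} = -377.

-377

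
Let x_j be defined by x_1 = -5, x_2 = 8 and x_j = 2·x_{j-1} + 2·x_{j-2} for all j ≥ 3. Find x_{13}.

216640

Step forward from the initial values:
x_3 = 6; x_4 = 28; x_5 = 68; …; x_{10} = 10624; x_{11} = 29024; x_{12} = 79296; x_{13} = 216640.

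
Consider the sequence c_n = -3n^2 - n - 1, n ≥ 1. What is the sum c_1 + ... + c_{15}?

-3855

Over n = 1..15: Σn = 120, Σn² = 1240.
Total = (-3)·1240 + (-1)·120 + (-1)·15 = -3855.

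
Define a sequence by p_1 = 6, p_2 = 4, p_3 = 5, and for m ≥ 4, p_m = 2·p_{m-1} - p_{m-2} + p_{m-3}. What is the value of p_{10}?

Compute successive terms:
p_4 = 12, p_5 = 23, p_6 = 39, p_7 = 67, p_8 = 118, p_9 = 208, p_{10} = 365.

365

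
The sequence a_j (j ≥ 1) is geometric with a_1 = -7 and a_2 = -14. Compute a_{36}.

-240518168576

Common ratio r = 2.
a_j = (-7)·2^(j-1).
a_{36} = (-7)·2^35 = -240518168576.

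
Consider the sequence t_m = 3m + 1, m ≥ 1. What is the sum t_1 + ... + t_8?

Over m = 1..8: Σm = 36.
Total = (3)·36 + (1)·8 = 116.

116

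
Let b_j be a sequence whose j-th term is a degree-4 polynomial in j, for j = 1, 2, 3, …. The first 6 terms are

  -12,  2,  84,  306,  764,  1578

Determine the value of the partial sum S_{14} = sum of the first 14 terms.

145978

1st diffs: 14, 82, 222, 458, 814.
2nd diffs: 68, 140, 236, 356.
3rd diffs: 72, 96, 120.
4th diffs: 24, 24 (constant).
So b_j = j^4 + 2j^3 - 3j^2 - 6j - 6.
Continuing: …, 2892, 4874, 7716, 11634, …, b_{14} = 43226.
Summing j = 1..14 (14 terms) gives 145978.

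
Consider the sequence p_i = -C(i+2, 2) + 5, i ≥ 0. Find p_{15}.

-131

C(17, 2) = 136, so p_{15} = -131.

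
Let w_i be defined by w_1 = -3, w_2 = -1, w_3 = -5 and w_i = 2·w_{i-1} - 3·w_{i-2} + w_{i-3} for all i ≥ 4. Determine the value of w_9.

w_4 = -10, w_5 = -6, w_6 = 13, w_7 = 34, w_8 = 23, w_9 = -43.

-43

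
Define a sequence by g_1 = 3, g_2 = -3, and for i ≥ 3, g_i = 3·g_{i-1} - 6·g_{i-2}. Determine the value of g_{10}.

g_3 = -27, g_4 = -63, g_5 = -27, g_6 = 297, g_7 = 1053, g_8 = 1377, g_9 = -2187, g_{10} = -14823.

-14823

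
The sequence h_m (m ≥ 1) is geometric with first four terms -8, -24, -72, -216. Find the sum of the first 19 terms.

-4649045864

Common ratio r = 3.
h_m = (-8)·3^(m-1).
S = (-8)·(3^19 - 1)/(3 - 1) = (-8)·(1162261467 - 1)/(2) = -4649045864.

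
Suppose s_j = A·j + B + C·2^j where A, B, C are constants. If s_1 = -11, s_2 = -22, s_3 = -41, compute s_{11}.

-8225

At j = 1, 2, 3: A + B + 2C = -11; 2A + B + 4C = -22; 3A + B + 8C = -41.
Subtracting the first from the second: A + 2C = -11.
Subtracting the second from the third: A + 4C = -19.
Solving: C = -4, A = -3, then B = 0.
So s_j = -3·j + 0 + (-4)·2^j; at j=11 this is -8225.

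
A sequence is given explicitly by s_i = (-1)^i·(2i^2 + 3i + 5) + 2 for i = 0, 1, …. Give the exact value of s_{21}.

(-1)^21 = -1; 2i^2 + 3i + 5 at i=21 is 950; so s_{21} = -948.

-948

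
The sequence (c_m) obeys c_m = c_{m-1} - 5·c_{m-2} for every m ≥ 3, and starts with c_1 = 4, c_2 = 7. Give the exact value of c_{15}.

Compute successive terms:
c_3 = -13;  c_4 = -48;  c_5 = 17;  …;  c_{12} = -4503;  c_{13} = -71788;  c_{14} = -49273;  c_{15} = 309667.

309667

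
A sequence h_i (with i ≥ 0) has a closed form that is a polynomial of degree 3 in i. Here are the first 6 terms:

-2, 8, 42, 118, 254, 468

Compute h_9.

2464

1st diffs: 10, 34, 76, 136, 214.
2nd diffs: 24, 42, 60, 78.
3rd diffs: 18, 18, 18 (constant).
So h_i = 3i^3 + 3i^2 + 4i - 2.
Evaluating at i = 9 gives h_9 = 2464.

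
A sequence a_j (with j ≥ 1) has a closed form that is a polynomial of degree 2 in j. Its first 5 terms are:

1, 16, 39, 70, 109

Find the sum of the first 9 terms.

1st diffs: 15, 23, 31, 39.
2nd diffs: 8, 8, 8 (constant).
Newton forward-difference form: a_j = 1 + 15·C(j-1,1) + 8·C(j-1,2).
Continuing: 156, 211, 274, 345.
Summing j = 1..9 (9 terms) gives 1221.

1221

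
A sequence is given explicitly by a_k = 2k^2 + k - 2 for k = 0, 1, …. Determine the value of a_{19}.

739

a_{19} = 2·19^2 + 1·19 - 2 = 739.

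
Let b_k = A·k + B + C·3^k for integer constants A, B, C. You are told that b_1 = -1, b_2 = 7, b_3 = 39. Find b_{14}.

9565879

Plug in k = 1, 2, 3: A + B + 3C = -1; 2A + B + 9C = 7; 3A + B + 27C = 39.
Subtracting the first from the second: A + 6C = 8.
Subtracting the second from the third: A + 18C = 32.
Solving: C = 2, A = -4, then B = -3.
So b_k = -4·k + (-3) + 2·3^k; at k=14 this is 9565879.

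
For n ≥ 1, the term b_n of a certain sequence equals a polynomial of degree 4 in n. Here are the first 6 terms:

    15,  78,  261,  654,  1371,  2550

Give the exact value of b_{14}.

53094

1st diffs: 63, 183, 393, 717, 1179.
2nd diffs: 120, 210, 324, 462.
3rd diffs: 90, 114, 138.
4th diffs: 24, 24 (constant).
So b_n = n^4 + 5n^3 + 5n^2 - 2n + 6.
Evaluating at n = 14 gives b_{14} = 53094.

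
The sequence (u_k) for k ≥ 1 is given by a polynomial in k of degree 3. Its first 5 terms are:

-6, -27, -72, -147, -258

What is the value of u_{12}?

-2547

1st diffs: -21, -45, -75, -111.
2nd diffs: -24, -30, -36.
3rd diffs: -6, -6 (constant).
Newton forward-difference form: u_k = -6 + (-21)·C(k-1,1) + (-24)·C(k-1,2) + (-6)·C(k-1,3).
At k = 12: k-1 = 11, so u_{12} = -6 - 231 - 1320 - 990 = -2547.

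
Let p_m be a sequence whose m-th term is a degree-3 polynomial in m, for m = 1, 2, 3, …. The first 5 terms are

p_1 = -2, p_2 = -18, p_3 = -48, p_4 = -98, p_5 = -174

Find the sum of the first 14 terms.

-12586

1st diffs: -16, -30, -50, -76.
2nd diffs: -14, -20, -26.
3rd diffs: -6, -6 (constant).
Newton forward-difference form: p_m = -2 + (-16)·C(m-1,1) + (-14)·C(m-1,2) + (-6)·C(m-1,3).
Continuing: …, -282, -428, -618, -858, …, p_{14} = -3018.
Summing m = 1..14 (14 terms) gives -12586.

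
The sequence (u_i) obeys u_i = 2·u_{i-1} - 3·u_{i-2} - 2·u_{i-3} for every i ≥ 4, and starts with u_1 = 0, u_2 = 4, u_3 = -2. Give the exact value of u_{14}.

17904

u_4 = -16  u_5 = -34  u_6 = -16  …  u_{11} = -2602  u_{12} = -4640  u_{13} = -610  u_{14} = 17904.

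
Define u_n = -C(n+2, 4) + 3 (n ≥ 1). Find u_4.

-12

C(6, 4) = 15, so u_4 = -12.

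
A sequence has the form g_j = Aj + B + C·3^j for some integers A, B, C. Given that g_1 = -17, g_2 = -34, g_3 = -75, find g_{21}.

-20920706517

Write the equations: A + B + 3C = -17; 2A + B + 9C = -34; 3A + B + 27C = -75.
Subtracting the first from the second: A + 6C = -17.
Subtracting the second from the third: A + 18C = -41.
Solving: C = -2, A = -5, then B = -6.
Therefore g_{21} = -105 + (-6) + (-2)·10460353203 = -20920706517.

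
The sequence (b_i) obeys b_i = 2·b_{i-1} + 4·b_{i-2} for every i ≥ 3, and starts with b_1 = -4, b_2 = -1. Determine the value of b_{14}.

-5672960

Compute successive terms:
b_3 = -18  b_4 = -40  b_5 = -152  …  b_{11} = -167424  b_{12} = -541696  b_{13} = -1753088  b_{14} = -5672960.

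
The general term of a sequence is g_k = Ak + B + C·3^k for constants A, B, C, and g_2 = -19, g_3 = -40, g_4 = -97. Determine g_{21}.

-10460353270

The three given values yield: 2A + B + 9C = -19; 3A + B + 27C = -40; 4A + B + 81C = -97.
Subtracting the first from the second: A + 18C = -21.
Subtracting the second from the third: A + 54C = -57.
Solving: C = -1, A = -3, then B = -4.
Therefore g_{21} = -63 + (-4) + (-1)·10460353203 = -10460353270.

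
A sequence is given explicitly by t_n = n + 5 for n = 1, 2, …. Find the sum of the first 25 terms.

Over n = 1..25: Σn = 325.
Total = (1)·325 + (5)·25 = 450.

450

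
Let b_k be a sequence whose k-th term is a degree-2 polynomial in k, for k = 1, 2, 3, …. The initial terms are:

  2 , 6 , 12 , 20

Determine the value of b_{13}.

182

1st diffs: 4, 6, 8.
2nd diffs: 2, 2 (constant).
Newton forward-difference form: b_k = 2 + 4·C(k-1,1) + 2·C(k-1,2).
At k = 13: k-1 = 12, so b_{13} = 2 + 48 + 132 = 182.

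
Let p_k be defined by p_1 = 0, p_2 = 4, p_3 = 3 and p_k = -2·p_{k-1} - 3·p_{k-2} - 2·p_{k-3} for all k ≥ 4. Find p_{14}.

Step forward from the initial values:
p_4 = -18; p_5 = 19; p_6 = 10; …; p_{11} = -33; p_{12} = 246; p_{13} = -173; p_{14} = -326.

-326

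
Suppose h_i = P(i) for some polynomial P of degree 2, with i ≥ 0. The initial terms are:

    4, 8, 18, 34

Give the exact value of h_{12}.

1st diffs: 4, 10, 16.
2nd diffs: 6, 6 (constant).
So h_i = 3i^2 + i + 4.
Evaluating at i = 12 gives h_{12} = 448.

448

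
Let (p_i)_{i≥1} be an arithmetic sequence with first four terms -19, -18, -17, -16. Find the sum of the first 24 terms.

-180

Common difference d = 1.
p_i = -19 + (i - 1)·1.
p_{24} = 4; S = 24·(-19 + 4)/2 = -180.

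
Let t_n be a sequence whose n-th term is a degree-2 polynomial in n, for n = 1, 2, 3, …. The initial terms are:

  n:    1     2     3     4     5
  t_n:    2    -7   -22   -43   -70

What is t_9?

1st diffs: -9, -15, -21, -27.
2nd diffs: -6, -6, -6 (constant).
Newton forward-difference form: t_n = 2 + (-9)·C(n-1,1) + (-6)·C(n-1,2).
At n = 9: n-1 = 8, so t_9 = 2 - 72 - 168 = -238.

-238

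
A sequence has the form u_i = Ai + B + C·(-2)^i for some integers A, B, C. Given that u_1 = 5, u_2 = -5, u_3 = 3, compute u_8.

-281

Write the equations: A + B - 2C = 5; 2A + B + 4C = -5; 3A + B - 8C = 3.
Subtracting the first from the second: A + 6C = -10.
Subtracting the second from the third: A - 12C = 8.
Solving: C = -1, A = -4, then B = 7.
Hence u_8 = -4·8 + 7 + (-1)·256 = -281.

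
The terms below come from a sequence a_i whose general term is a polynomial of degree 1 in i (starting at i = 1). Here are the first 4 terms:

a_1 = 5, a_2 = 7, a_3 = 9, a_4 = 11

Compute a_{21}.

45

1st diffs: 2, 2, 2 (constant).
So a_i = 2i + 3.
Evaluating at i = 21 gives a_{21} = 45.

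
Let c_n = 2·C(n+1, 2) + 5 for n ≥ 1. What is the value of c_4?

C(5, 2) = 10, so c_4 = 25.

25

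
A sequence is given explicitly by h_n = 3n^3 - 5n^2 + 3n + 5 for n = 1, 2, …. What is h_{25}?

h_{25} = 3·25^3 - 5·25^2 + 3·25 + 5 = 43830.

43830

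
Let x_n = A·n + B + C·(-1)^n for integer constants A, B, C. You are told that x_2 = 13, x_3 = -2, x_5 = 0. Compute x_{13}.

The three given values yield: 2A + B + C = 13; 3A + B - C = -2; 5A + B - C = 0.
Subtracting the first from the second: A - 2C = -15.
Subtracting the second from the third: 2A = 2.
Solving: C = 8, A = 1, then B = 3.
So x_n = 1·n + 3 + 8·(-1)^n; at n=13 this is 8.

8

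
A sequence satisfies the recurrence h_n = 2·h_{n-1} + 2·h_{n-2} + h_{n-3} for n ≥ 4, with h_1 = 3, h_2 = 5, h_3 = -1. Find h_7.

h_4 = 11  h_5 = 25  h_6 = 71  h_7 = 203.

203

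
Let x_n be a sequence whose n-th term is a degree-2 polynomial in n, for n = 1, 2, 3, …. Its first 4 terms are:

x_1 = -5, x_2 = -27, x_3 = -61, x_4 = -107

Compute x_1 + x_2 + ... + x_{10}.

-2480

1st diffs: -22, -34, -46.
2nd diffs: -12, -12 (constant).
Newton forward-difference form: x_n = -5 + (-22)·C(n-1,1) + (-12)·C(n-1,2).
Continuing: …, -165, -235, -317, -411, …, x_{10} = -635.
Summing n = 1..10 (10 terms) gives -2480.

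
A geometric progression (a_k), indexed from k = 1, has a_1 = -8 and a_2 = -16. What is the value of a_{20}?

Common ratio r = 2.
a_k = (-8)·2^(k-1).
a_{20} = (-8)·2^19 = -4194304.

-4194304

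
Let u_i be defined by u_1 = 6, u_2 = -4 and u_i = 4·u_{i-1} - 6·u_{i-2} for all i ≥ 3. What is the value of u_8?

Compute successive terms:
u_3 = -52; u_4 = -184; u_5 = -424; u_6 = -592; u_7 = 176; u_8 = 4256.

4256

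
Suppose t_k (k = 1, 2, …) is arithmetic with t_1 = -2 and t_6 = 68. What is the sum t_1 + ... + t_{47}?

Common difference d = (68 - (-2)) / (6 - 1) = 14.
t_k = -2 + (k - 1)·14.
t_{47} = 642; S = 47·(-2 + 642)/2 = 15040.

15040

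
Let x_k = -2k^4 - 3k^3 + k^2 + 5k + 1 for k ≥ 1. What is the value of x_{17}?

-181406

x_{17} = -2·17^4 - 3·17^3 + 1·17^2 + 5·17 + 1 = -181406.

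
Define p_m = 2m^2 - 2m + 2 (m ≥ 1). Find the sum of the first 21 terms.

6202

Over m = 1..21: Σm = 231, Σm² = 3311.
Total = (2)·3311 + (-2)·231 + (2)·21 = 6202.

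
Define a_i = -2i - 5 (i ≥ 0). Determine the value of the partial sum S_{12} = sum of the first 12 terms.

Over i = 0..11: Σi = 66.
Total = (-2)·66 + (-5)·12 = -192.

-192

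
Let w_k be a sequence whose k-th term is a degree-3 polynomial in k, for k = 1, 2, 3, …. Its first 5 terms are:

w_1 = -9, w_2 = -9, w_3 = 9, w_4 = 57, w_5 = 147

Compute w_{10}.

1647

1st diffs: 0, 18, 48, 90.
2nd diffs: 18, 30, 42.
3rd diffs: 12, 12 (constant).
So w_k = 2k^3 - 3k^2 - 5k - 3.
Evaluating at k = 10 gives w_{10} = 1647.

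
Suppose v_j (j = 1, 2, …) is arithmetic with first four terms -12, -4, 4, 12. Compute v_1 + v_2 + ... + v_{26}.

Common difference d = 8.
v_j = -12 + (j - 1)·8.
v_{26} = 188; S = 26·(-12 + 188)/2 = 2288.

2288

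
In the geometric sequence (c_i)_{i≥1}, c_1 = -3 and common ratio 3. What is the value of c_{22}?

c_i = (-3)·3^(i-1).
c_{22} = (-3)·3^21 = -31381059609.

-31381059609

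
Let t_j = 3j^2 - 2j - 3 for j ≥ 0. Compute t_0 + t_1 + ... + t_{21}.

Over j = 0..21: Σj = 231, Σj² = 3311.
Total = (3)·3311 + (-2)·231 + (-3)·22 = 9405.

9405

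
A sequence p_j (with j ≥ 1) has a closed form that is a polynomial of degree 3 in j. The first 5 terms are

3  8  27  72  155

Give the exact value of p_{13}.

3627

1st diffs: 5, 19, 45, 83.
2nd diffs: 14, 26, 38.
3rd diffs: 12, 12 (constant).
Newton forward-difference form: p_j = 3 + 5·C(j-1,1) + 14·C(j-1,2) + 12·C(j-1,3).
At j = 13: j-1 = 12, so p_{13} = 3 + 60 + 924 + 2640 = 3627.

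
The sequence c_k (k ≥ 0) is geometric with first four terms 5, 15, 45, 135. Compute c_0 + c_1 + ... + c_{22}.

235357947065

Common ratio r = 3.
c_k = 5·3^(k-0).
S = 5·(3^23 - 1)/(3 - 1) = 5·(94143178827 - 1)/(2) = 235357947065.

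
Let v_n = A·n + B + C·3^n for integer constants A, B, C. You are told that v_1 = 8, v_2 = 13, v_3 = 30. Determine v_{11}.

At n = 1, 2, 3: A + B + 3C = 8; 2A + B + 9C = 13; 3A + B + 27C = 30.
Subtracting the first from the second: A + 6C = 5.
Subtracting the second from the third: A + 18C = 17.
Solving: C = 1, A = -1, then B = 6.
So v_n = -1·n + 6 + 1·3^n; at n=11 this is 177142.

177142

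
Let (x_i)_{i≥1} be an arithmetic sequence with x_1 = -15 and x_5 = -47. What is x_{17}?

Common difference d = (-47 - (-15)) / (5 - 1) = -8.
x_i = -15 + (i - 1)·(-8).
x_{17} = -15 + 16·(-8) = -143.

-143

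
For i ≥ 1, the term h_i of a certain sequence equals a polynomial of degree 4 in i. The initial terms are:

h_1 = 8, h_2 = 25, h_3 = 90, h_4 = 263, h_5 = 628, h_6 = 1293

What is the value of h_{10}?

1st diffs: 17, 65, 173, 365, 665.
2nd diffs: 48, 108, 192, 300.
3rd diffs: 60, 84, 108.
4th diffs: 24, 24 (constant).
Newton forward-difference form: h_i = 8 + 17·C(i-1,1) + 48·C(i-1,2) + 60·C(i-1,3) + 24·C(i-1,4).
At i = 10: i-1 = 9, so h_{10} = 8 + 153 + 1728 + 5040 + 3024 = 9953.

9953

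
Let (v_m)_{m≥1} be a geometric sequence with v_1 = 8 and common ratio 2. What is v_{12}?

16384

v_m = 8·2^(m-1).
v_{12} = 8·2^11 = 16384.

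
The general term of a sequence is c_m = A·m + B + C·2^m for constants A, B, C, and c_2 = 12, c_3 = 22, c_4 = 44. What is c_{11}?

Plug in m = 2, 3, 4: 2A + B + 4C = 12; 3A + B + 8C = 22; 4A + B + 16C = 44.
Subtracting the first from the second: A + 4C = 10.
Subtracting the second from the third: A + 8C = 22.
Solving: C = 3, A = -2, then B = 4.
So c_m = -2·m + 4 + 3·2^m; at m=11 this is 6126.

6126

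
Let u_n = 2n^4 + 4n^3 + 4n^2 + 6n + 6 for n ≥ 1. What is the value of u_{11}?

35162

u_{11} = 2·11^4 + 4·11^3 + 4·11^2 + 6·11 + 6 = 35162.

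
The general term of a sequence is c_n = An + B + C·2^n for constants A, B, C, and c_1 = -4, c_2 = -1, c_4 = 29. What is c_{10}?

3035

At n = 1, 2, 4: A + B + 2C = -4; 2A + B + 4C = -1; 4A + B + 16C = 29.
Subtracting the first from the second: A + 2C = 3.
Subtracting the second from the third: 2A + 12C = 30.
Solving: C = 3, A = -3, then B = -7.
So c_n = -3·n + (-7) + 3·2^n; at n=10 this is 3035.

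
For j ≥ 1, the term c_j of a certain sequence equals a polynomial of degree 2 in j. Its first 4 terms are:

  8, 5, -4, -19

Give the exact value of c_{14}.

-499

1st diffs: -3, -9, -15.
2nd diffs: -6, -6 (constant).
So c_j = -3j^2 + 6j + 5.
Evaluating at j = 14 gives c_{14} = -499.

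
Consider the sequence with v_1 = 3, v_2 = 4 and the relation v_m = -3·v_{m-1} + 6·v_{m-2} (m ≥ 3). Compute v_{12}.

-226962

Applying the relation repeatedly:
v_3 = 6, v_4 = 6, v_5 = 18, v_6 = -18, v_7 = 162, v_8 = -594, v_9 = 2754, v_{10} = -11826, v_{11} = 52002, v_{12} = -226962.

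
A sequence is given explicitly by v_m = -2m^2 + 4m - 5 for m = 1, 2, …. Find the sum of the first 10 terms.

-600

Over m = 1..10: Σm = 55, Σm² = 385.
Total = (-2)·385 + (4)·55 + (-5)·10 = -600.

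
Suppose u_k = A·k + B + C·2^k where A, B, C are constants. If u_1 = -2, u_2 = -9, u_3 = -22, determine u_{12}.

-12295

At k = 1, 2, 3: A + B + 2C = -2; 2A + B + 4C = -9; 3A + B + 8C = -22.
Subtracting the first from the second: A + 2C = -7.
Subtracting the second from the third: A + 4C = -13.
Solving: C = -3, A = -1, then B = 5.
Therefore u_{12} = -12 + 5 + (-3)·4096 = -12295.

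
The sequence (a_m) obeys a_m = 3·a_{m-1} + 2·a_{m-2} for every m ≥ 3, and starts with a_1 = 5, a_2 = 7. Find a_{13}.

Iterate the recurrence:
a_3 = 31  a_4 = 107  a_5 = 383  …  a_{10} = 219331  a_{11} = 781159  a_{12} = 2782139  a_{13} = 9908735.

9908735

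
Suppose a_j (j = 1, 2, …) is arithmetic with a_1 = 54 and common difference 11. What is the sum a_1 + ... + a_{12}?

1374

a_j = 54 + (j - 1)·11.
a_{12} = 175; S = 12·(54 + 175)/2 = 1374.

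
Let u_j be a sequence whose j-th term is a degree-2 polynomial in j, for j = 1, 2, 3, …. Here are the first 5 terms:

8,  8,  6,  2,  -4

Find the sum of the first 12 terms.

-344

1st diffs: 0, -2, -4, -6.
2nd diffs: -2, -2, -2 (constant).
So u_j = -j^2 + 3j + 6.
Continuing: …, -12, -22, -34, -48, …, u_{12} = -102.
Summing j = 1..12 (12 terms) gives -344.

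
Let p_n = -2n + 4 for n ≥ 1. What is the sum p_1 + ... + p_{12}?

-108

Over n = 1..12: Σn = 78.
Total = (-2)·78 + (4)·12 = -108.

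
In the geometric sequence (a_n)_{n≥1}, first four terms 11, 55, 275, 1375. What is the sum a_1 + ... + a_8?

Common ratio r = 5.
a_n = 11·5^(n-1).
S = 11·(5^8 - 1)/(5 - 1) = 11·(390625 - 1)/(4) = 1074216.

1074216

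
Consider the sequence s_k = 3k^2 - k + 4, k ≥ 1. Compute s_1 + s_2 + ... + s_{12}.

Over k = 1..12: Σk = 78, Σk² = 650.
Total = (3)·650 + (-1)·78 + (4)·12 = 1920.

1920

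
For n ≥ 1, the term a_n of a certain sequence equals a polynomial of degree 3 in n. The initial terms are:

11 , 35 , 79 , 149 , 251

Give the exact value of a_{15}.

1st diffs: 24, 44, 70, 102.
2nd diffs: 20, 26, 32.
3rd diffs: 6, 6 (constant).
Newton forward-difference form: a_n = 11 + 24·C(n-1,1) + 20·C(n-1,2) + 6·C(n-1,3).
At n = 15: n-1 = 14, so a_{15} = 11 + 336 + 1820 + 2184 = 4351.

4351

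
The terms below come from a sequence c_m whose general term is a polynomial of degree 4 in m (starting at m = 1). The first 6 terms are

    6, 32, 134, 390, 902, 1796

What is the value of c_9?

1st diffs: 26, 102, 256, 512, 894.
2nd diffs: 76, 154, 256, 382.
3rd diffs: 78, 102, 126.
4th diffs: 24, 24 (constant).
So c_m = m^4 + 3m^3 - 5m^2 + 5m + 2.
Evaluating at m = 9 gives c_9 = 8390.

8390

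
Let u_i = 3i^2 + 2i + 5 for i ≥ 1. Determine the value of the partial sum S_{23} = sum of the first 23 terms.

Over i = 1..23: Σi = 276, Σi² = 4324.
Total = (3)·4324 + (2)·276 + (5)·23 = 13639.

13639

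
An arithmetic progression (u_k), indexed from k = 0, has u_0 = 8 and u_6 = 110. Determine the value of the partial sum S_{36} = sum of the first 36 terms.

Common difference d = (110 - 8) / (6 - 0) = 17.
u_k = 8 + (k - 0)·17.
u_{35} = 603; S = 36·(8 + 603)/2 = 10998.

10998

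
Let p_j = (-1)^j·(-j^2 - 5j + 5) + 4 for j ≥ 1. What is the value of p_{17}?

373

(-1)^17 = -1; -j^2 - 5j + 5 at j=17 is -369; so p_{17} = 373.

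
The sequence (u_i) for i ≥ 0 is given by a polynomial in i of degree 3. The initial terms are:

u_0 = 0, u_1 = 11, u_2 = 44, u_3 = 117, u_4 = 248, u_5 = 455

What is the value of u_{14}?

1st diffs: 11, 33, 73, 131, 207.
2nd diffs: 22, 40, 58, 76.
3rd diffs: 18, 18, 18 (constant).
Newton forward-difference form: u_i = 11·C(i,1) + 22·C(i,2) + 18·C(i,3).
At i = 14: i = 14, so u_{14} = 154 + 2002 + 6552 = 8708.

8708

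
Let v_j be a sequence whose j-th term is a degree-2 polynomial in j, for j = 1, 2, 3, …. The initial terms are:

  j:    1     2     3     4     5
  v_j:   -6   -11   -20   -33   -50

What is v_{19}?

1st diffs: -5, -9, -13, -17.
2nd diffs: -4, -4, -4 (constant).
Newton forward-difference form: v_j = -6 + (-5)·C(j-1,1) + (-4)·C(j-1,2).
At j = 19: j-1 = 18, so v_{19} = -6 - 90 - 612 = -708.

-708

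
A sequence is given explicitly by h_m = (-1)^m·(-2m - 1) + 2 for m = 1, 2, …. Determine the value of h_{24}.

-47

(-1)^24 = 1; -2m - 1 at m=24 is -49; so h_{24} = -47.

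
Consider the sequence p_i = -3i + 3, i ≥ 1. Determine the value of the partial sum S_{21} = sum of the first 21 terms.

-630

Over i = 1..21: Σi = 231.
Total = (-3)·231 + (3)·21 = -630.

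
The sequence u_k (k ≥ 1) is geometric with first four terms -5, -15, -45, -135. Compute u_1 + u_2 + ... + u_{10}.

-147620

Common ratio r = 3.
u_k = (-5)·3^(k-1).
S = (-5)·(3^10 - 1)/(3 - 1) = (-5)·(59049 - 1)/(2) = -147620.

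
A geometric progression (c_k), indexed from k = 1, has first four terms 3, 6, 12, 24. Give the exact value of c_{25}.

50331648

Common ratio r = 2.
c_k = 3·2^(k-1).
c_{25} = 3·2^24 = 50331648.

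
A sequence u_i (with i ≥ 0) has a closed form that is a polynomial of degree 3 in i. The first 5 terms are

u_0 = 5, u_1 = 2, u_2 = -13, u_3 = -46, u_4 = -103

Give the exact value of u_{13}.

1st diffs: -3, -15, -33, -57.
2nd diffs: -12, -18, -24.
3rd diffs: -6, -6 (constant).
So u_i = -i^3 - 3i^2 + i + 5.
Evaluating at i = 13 gives u_{13} = -2686.

-2686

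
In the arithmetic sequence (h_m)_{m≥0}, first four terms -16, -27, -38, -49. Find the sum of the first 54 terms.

-16605

Common difference d = -11.
h_m = -16 + (m - 0)·(-11).
h_{53} = -599; S = 54·(-16 + (-599))/2 = -16605.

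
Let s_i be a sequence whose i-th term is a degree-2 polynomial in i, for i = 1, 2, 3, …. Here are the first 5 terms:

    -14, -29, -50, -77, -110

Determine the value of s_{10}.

1st diffs: -15, -21, -27, -33.
2nd diffs: -6, -6, -6 (constant).
So s_i = -3i^2 - 6i - 5.
Evaluating at i = 10 gives s_{10} = -365.

-365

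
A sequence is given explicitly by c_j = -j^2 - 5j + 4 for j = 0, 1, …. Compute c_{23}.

c_{23} = -1·23^2 - 5·23 + 4 = -640.

-640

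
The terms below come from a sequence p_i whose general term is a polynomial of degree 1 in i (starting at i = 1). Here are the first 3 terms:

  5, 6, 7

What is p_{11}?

1st diffs: 1, 1 (constant).
So p_i = i + 4.
Evaluating at i = 11 gives p_{11} = 15.

15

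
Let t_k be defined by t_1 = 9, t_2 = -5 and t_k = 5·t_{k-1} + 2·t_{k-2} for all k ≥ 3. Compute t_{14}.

-891560165

Applying the relation repeatedly:
t_3 = -7; t_4 = -45; t_5 = -239; …; t_{11} = -5750087; t_{12} = -30891085; t_{13} = -165955599; t_{14} = -891560165.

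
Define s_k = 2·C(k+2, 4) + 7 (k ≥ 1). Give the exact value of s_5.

77

C(7, 4) = 35, so s_5 = 77.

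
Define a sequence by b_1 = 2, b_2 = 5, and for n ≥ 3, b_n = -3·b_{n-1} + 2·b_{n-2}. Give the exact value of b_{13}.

Iterate the recurrence:
b_3 = -11; b_4 = 43; b_5 = -151; …; b_{10} = 86699; b_{11} = -308783; b_{12} = 1099747; b_{13} = -3916807.

-3916807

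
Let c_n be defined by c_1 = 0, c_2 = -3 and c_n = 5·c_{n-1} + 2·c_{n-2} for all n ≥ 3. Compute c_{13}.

-301834755

c_3 = -15  c_4 = -81  c_5 = -435  …  c_{10} = -1946673  c_{11} = -10458075  c_{12} = -56183721  c_{13} = -301834755.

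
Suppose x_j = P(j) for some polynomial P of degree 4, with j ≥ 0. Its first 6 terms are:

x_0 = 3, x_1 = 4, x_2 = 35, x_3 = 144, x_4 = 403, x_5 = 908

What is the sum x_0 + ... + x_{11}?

49470

1st diffs: 1, 31, 109, 259, 505.
2nd diffs: 30, 78, 150, 246.
3rd diffs: 48, 72, 96.
4th diffs: 24, 24 (constant).
Newton forward-difference form: x_j = 3 + 1·C(j,1) + 30·C(j,2) + 48·C(j,3) + 24·C(j,4).
Continuing: …, 1779, 3160, 5219, 8148, …, x_{11} = 17504.
Summing j = 0..11 (12 terms) gives 49470.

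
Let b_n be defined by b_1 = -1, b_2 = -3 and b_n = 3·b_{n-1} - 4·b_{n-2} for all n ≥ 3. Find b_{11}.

Compute successive terms:
b_3 = -5; b_4 = -3; b_5 = 11; b_6 = 45; b_7 = 91; b_8 = 93; b_9 = -85; b_{10} = -627; b_{11} = -1541.

-1541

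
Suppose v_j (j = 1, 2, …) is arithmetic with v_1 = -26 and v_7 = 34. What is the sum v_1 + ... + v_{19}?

1216

Common difference d = (34 - (-26)) / (7 - 1) = 10.
v_j = -26 + (j - 1)·10.
v_{19} = 154; S = 19·(-26 + 154)/2 = 1216.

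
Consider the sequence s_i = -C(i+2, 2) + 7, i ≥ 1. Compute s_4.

-8

C(6, 2) = 15, so s_4 = -8.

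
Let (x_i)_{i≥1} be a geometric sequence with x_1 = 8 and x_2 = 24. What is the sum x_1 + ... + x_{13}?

6377288

Common ratio r = 3.
x_i = 8·3^(i-1).
S = 8·(3^13 - 1)/(3 - 1) = 8·(1594323 - 1)/(2) = 6377288.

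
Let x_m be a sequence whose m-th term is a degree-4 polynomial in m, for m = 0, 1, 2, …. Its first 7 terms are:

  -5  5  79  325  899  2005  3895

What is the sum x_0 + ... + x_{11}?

1st diffs: 10, 74, 246, 574, 1106, 1890.
2nd diffs: 64, 172, 328, 532, 784.
3rd diffs: 108, 156, 204, 252.
4th diffs: 48, 48, 48 (constant).
So x_m = 2m^4 + 6m^3 + 2m - 5.
Continuing: …, 6869, 11275, 17509, 26015, …, x_{11} = 37285.
Summing m = 0..11 (12 terms) gives 106156.

106156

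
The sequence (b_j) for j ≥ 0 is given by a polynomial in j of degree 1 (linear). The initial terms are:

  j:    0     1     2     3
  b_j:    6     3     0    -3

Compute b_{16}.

1st diffs: -3, -3, -3 (constant).
So b_j = -3j + 6.
Evaluating at j = 16 gives b_{16} = -42.

-42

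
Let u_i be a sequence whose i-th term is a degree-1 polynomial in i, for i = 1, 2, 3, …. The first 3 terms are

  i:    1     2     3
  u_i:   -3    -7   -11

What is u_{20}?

-79

1st diffs: -4, -4 (constant).
So u_i = -4i + 1.
Evaluating at i = 20 gives u_{20} = -79.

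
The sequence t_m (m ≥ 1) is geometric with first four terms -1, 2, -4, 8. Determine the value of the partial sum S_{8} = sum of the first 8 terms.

85

Common ratio r = -2.
t_m = (-1)·(-2)^(m-1).
S = (-1)·((-2)^8 - 1)/(-2 - 1) = (-1)·(256 - 1)/(-3) = 85.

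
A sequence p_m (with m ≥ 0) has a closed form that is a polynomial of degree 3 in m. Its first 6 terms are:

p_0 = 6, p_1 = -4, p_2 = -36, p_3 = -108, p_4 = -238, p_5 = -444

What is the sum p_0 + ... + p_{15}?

-46184

1st diffs: -10, -32, -72, -130, -206.
2nd diffs: -22, -40, -58, -76.
3rd diffs: -18, -18, -18 (constant).
Newton forward-difference form: p_m = 6 + (-10)·C(m,1) + (-22)·C(m,2) + (-18)·C(m,3).
Continuing: …, -744, -1156, -1698, -2388, …, p_{15} = -10644.
Summing m = 0..15 (16 terms) gives -46184.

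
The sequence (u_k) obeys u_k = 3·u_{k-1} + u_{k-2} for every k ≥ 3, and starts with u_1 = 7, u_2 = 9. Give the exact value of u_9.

Compute successive terms:
u_3 = 34;  u_4 = 111;  u_5 = 367;  u_6 = 1212;  u_7 = 4003;  u_8 = 13221;  u_9 = 43666.

43666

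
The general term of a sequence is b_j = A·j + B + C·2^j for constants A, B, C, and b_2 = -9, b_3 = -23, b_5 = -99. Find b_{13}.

At j = 2, 3, 5: 2A + B + 4C = -9; 3A + B + 8C = -23; 5A + B + 32C = -99.
Subtracting the first from the second: A + 4C = -14.
Subtracting the second from the third: 2A + 24C = -76.
Solving: C = -3, A = -2, then B = 7.
So b_j = -2·j + 7 + (-3)·2^j; at j=13 this is -24595.

-24595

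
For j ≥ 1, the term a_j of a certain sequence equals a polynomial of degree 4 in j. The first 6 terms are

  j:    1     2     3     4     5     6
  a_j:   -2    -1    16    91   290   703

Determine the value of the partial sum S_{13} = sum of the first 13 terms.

1st diffs: 1, 17, 75, 199, 413.
2nd diffs: 16, 58, 124, 214.
3rd diffs: 42, 66, 90.
4th diffs: 24, 24 (constant).
Newton forward-difference form: a_j = -2 + 1·C(j-1,1) + 16·C(j-1,2) + 42·C(j-1,3) + 24·C(j-1,4).
Continuing: …, 1444, 2651, 4486, 7135, …, a_{13} = 22186.
Summing j = 1..13 (13 terms) gives 65546.

65546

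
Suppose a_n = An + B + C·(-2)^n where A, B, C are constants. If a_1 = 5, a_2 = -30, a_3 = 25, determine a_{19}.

At n = 1, 2, 3: A + B - 2C = 5; 2A + B + 4C = -30; 3A + B - 8C = 25.
Subtracting the first from the second: A + 6C = -35.
Subtracting the second from the third: A - 12C = 55.
Solving: C = -5, A = -5, then B = 0.
Therefore a_{19} = -95 + 0 + (-5)·(-524288) = 2621345.

2621345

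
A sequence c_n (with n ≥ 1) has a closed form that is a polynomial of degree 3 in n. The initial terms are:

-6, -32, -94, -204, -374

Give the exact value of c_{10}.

-2544

1st diffs: -26, -62, -110, -170.
2nd diffs: -36, -48, -60.
3rd diffs: -12, -12 (constant).
Newton forward-difference form: c_n = -6 + (-26)·C(n-1,1) + (-36)·C(n-1,2) + (-12)·C(n-1,3).
At n = 10: n-1 = 9, so c_{10} = -6 - 234 - 1296 - 1008 = -2544.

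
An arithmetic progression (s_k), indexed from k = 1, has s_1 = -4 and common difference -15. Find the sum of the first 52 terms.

s_k = -4 + (k - 1)·(-15).
s_{52} = -769; S = 52·(-4 + (-769))/2 = -20098.

-20098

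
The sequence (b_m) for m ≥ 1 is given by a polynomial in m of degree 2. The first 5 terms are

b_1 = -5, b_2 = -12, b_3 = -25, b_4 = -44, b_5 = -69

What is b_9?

1st diffs: -7, -13, -19, -25.
2nd diffs: -6, -6, -6 (constant).
So b_m = -3m^2 + 2m - 4.
Evaluating at m = 9 gives b_9 = -229.

-229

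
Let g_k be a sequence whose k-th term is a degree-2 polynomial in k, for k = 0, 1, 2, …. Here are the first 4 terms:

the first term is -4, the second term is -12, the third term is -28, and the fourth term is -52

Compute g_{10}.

1st diffs: -8, -16, -24.
2nd diffs: -8, -8 (constant).
Newton forward-difference form: g_k = -4 + (-8)·C(k,1) + (-8)·C(k,2).
At k = 10: k = 10, so g_{10} = -4 - 80 - 360 = -444.

-444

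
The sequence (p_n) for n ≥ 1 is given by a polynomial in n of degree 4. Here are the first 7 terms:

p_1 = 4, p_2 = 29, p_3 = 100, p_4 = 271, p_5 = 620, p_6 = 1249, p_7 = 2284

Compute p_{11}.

1st diffs: 25, 71, 171, 349, 629, 1035.
2nd diffs: 46, 100, 178, 280, 406.
3rd diffs: 54, 78, 102, 126.
4th diffs: 24, 24, 24 (constant).
So p_n = n^4 - n^3 + 4n^2 + 5n - 5.
Evaluating at n = 11 gives p_{11} = 13844.

13844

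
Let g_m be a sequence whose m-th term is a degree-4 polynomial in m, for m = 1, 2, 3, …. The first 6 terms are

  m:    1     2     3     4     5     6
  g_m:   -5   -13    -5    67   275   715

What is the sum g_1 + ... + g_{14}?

101122

1st diffs: -8, 8, 72, 208, 440.
2nd diffs: 16, 64, 136, 232.
3rd diffs: 48, 72, 96.
4th diffs: 24, 24 (constant).
So g_m = m^4 - 2m^3 - 5m^2 + 6m - 5.
Continuing: …, 1507, 2795, 4747, 7555, …, g_{14} = 32027.
Summing m = 1..14 (14 terms) gives 101122.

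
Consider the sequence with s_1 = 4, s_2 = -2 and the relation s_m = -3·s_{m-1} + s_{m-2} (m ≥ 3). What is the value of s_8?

-3818

s_3 = 10, s_4 = -32, s_5 = 106, s_6 = -350, s_7 = 1156, s_8 = -3818.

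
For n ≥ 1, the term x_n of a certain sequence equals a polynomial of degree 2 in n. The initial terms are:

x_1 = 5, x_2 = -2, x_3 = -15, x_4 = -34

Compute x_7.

-127

1st diffs: -7, -13, -19.
2nd diffs: -6, -6 (constant).
Newton forward-difference form: x_n = 5 + (-7)·C(n-1,1) + (-6)·C(n-1,2).
At n = 7: n-1 = 6, so x_7 = 5 - 42 - 90 = -127.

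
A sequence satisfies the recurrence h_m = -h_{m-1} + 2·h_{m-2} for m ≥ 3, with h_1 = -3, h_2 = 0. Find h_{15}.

Iterate the recurrence:
h_3 = -6  h_4 = 6  h_5 = -18  …  h_{12} = 2046  h_{13} = -4098  h_{14} = 8190  h_{15} = -16386.
(Characteristic roots are 1 and -2.)

-16386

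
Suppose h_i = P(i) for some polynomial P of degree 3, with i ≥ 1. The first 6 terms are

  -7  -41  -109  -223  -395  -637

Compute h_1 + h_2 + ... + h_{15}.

-35525

1st diffs: -34, -68, -114, -172, -242.
2nd diffs: -34, -46, -58, -70.
3rd diffs: -12, -12, -12 (constant).
Newton forward-difference form: h_i = -7 + (-34)·C(i-1,1) + (-34)·C(i-1,2) + (-12)·C(i-1,3).
Continuing: …, -961, -1379, -1903, -2545, …, h_{15} = -7945.
Summing i = 1..15 (15 terms) gives -35525.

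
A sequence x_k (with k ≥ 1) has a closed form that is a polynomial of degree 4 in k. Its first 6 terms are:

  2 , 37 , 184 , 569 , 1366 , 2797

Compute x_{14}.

1st diffs: 35, 147, 385, 797, 1431.
2nd diffs: 112, 238, 412, 634.
3rd diffs: 126, 174, 222.
4th diffs: 48, 48 (constant).
Newton forward-difference form: x_k = 2 + 35·C(k-1,1) + 112·C(k-1,2) + 126·C(k-1,3) + 48·C(k-1,4).
At k = 14: k-1 = 13, so x_{14} = 2 + 455 + 8736 + 36036 + 34320 = 79549.

79549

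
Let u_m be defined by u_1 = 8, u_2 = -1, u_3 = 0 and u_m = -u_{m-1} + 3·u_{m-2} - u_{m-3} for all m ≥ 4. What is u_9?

Applying the relation repeatedly:
u_4 = -11, u_5 = 12, u_6 = -45, u_7 = 92, u_8 = -239, u_9 = 560.

560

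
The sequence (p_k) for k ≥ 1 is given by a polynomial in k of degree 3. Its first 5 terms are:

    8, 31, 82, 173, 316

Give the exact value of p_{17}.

1st diffs: 23, 51, 91, 143.
2nd diffs: 28, 40, 52.
3rd diffs: 12, 12 (constant).
Newton forward-difference form: p_k = 8 + 23·C(k-1,1) + 28·C(k-1,2) + 12·C(k-1,3).
At k = 17: k-1 = 16, so p_{17} = 8 + 368 + 3360 + 6720 = 10456.

10456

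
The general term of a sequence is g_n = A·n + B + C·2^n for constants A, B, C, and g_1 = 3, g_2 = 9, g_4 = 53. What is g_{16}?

262109

The three given values yield: A + B + 2C = 3; 2A + B + 4C = 9; 4A + B + 16C = 53.
Subtracting the first from the second: A + 2C = 6.
Subtracting the second from the third: 2A + 12C = 44.
Solving: C = 4, A = -2, then B = -3.
So g_n = -2·n + (-3) + 4·2^n; at n=16 this is 262109.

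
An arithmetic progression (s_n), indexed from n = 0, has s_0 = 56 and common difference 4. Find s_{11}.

s_n = 56 + (n - 0)·4.
s_{11} = 56 + 11·4 = 100.

100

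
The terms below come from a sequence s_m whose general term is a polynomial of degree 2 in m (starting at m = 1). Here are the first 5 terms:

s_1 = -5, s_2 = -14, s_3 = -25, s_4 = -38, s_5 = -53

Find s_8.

1st diffs: -9, -11, -13, -15.
2nd diffs: -2, -2, -2 (constant).
Newton forward-difference form: s_m = -5 + (-9)·C(m-1,1) + (-2)·C(m-1,2).
At m = 8: m-1 = 7, so s_8 = -5 - 63 - 42 = -110.

-110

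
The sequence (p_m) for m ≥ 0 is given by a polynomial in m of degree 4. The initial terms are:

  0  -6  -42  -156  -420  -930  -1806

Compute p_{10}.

1st diffs: -6, -36, -114, -264, -510, -876.
2nd diffs: -30, -78, -150, -246, -366.
3rd diffs: -48, -72, -96, -120.
4th diffs: -24, -24, -24 (constant).
Newton forward-difference form: p_m = (-6)·C(m,1) + (-30)·C(m,2) + (-48)·C(m,3) + (-24)·C(m,4).
At m = 10: m = 10, so p_{10} = -60 - 1350 - 5760 - 5040 = -12210.

-12210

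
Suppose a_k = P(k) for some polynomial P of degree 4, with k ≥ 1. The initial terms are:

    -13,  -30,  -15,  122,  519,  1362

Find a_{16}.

109562

1st diffs: -17, 15, 137, 397, 843.
2nd diffs: 32, 122, 260, 446.
3rd diffs: 90, 138, 186.
4th diffs: 48, 48 (constant).
So a_k = 2k^4 - 5k^3 - 4k^2 - 6.
Evaluating at k = 16 gives a_{16} = 109562.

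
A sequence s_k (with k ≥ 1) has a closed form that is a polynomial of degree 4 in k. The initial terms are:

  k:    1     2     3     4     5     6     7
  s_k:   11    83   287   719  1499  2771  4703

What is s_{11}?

1st diffs: 72, 204, 432, 780, 1272, 1932.
2nd diffs: 132, 228, 348, 492, 660.
3rd diffs: 96, 120, 144, 168.
4th diffs: 24, 24, 24 (constant).
So s_k = k^4 + 6k^3 + 5k^2 - 1.
Evaluating at k = 11 gives s_{11} = 23231.

23231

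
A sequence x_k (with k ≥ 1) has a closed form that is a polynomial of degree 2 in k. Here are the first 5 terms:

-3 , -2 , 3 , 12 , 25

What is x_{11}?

187

1st diffs: 1, 5, 9, 13.
2nd diffs: 4, 4, 4 (constant).
So x_k = 2k^2 - 5k.
Evaluating at k = 11 gives x_{11} = 187.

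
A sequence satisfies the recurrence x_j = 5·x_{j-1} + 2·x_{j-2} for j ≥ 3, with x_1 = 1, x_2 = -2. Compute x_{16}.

-25392389876

Step forward from the initial values:
x_3 = -8;  x_4 = -44;  x_5 = -236;  …;  x_{13} = -163767356;  x_{14} = -879804308;  x_{15} = -4726556252;  x_{16} = -25392389876.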